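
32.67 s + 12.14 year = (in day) 4431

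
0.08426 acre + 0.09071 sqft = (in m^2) 341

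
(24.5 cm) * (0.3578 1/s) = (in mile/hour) 0.1961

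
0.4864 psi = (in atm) 0.0331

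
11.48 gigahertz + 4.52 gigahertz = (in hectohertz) 1.6e+08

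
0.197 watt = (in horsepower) 0.0002642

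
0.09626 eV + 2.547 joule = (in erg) 2.547e+07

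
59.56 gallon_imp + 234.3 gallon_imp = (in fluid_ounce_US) 4.517e+04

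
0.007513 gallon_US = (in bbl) 0.0001789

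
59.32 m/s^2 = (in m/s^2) 59.32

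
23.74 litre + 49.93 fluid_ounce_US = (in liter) 25.22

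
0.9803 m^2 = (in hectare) 9.803e-05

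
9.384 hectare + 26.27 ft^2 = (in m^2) 9.384e+04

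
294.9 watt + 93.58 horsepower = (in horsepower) 93.98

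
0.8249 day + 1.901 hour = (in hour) 21.7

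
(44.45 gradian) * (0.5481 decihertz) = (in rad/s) 0.03827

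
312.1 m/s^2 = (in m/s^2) 312.1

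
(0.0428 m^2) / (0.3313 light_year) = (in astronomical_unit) 9.128e-29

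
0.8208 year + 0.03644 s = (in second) 2.588e+07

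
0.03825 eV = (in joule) 6.128e-21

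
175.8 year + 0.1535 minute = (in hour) 1.54e+06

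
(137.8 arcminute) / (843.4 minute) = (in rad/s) 7.921e-07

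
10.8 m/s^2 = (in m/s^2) 10.8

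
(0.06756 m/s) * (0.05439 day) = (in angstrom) 3.175e+12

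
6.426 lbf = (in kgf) 2.915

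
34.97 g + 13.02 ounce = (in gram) 404.1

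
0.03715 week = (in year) 0.0007125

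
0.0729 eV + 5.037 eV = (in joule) 8.187e-19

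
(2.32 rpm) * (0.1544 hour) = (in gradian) 8597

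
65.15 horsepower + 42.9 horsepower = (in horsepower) 108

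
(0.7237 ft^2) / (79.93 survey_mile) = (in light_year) 5.525e-23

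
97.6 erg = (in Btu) 9.251e-09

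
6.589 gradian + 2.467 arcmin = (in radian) 0.1042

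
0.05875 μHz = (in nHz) 58.75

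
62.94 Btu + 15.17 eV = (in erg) 6.641e+11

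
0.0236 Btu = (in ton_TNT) 5.951e-09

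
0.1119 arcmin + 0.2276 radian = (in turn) 0.03623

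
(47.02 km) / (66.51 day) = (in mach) 2.403e-05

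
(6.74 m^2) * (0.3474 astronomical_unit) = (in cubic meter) 3.503e+11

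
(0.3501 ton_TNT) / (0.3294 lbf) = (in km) 9.997e+05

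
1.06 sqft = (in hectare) 9.848e-06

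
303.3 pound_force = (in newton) 1349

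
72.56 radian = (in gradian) 4619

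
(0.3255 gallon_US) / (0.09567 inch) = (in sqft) 5.458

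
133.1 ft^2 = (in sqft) 133.1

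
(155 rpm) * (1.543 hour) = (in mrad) 9.016e+07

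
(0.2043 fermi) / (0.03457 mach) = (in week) 2.87e-23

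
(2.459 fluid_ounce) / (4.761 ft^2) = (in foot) 0.0005394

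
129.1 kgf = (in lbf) 284.6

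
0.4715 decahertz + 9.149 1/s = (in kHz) 0.01386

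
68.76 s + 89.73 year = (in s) 2.83e+09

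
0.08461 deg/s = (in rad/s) 0.001477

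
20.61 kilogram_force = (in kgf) 20.61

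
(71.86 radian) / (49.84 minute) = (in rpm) 0.2295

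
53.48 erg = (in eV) 3.338e+13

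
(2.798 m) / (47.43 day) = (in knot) 1.327e-06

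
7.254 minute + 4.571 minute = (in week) 0.001173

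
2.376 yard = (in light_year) 2.296e-16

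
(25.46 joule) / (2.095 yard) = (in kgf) 1.355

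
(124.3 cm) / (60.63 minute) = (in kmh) 0.00123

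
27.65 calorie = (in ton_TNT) 2.765e-08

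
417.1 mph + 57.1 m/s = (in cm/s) 2.436e+04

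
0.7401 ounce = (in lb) 0.04626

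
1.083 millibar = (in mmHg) 0.8123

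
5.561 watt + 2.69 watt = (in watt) 8.251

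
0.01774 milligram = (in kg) 1.774e-08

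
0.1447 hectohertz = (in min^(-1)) 868.2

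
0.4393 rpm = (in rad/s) 0.046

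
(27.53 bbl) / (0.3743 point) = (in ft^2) 3.568e+05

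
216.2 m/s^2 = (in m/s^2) 216.2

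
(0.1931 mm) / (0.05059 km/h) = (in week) 2.272e-08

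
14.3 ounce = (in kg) 0.4054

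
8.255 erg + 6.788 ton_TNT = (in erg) 2.84e+17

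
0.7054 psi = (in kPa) 4.864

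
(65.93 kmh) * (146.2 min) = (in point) 4.554e+08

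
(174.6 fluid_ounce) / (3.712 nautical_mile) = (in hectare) 7.511e-11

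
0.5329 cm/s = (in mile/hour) 0.01192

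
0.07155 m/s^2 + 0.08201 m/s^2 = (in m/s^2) 0.1536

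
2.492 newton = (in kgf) 0.2541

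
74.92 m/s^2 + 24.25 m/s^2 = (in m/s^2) 99.17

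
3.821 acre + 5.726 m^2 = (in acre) 3.822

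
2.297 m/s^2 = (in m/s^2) 2.297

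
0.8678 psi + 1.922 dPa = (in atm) 0.05905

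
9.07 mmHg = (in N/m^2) 1209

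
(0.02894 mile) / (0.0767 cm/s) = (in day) 0.7028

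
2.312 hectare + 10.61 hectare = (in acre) 31.93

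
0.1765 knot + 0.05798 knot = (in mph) 0.2698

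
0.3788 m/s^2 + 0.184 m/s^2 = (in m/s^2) 0.5628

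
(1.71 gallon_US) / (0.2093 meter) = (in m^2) 0.03093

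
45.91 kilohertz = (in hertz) 4.591e+04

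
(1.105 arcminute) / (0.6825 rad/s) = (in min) 7.849e-06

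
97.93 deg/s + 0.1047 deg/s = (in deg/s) 98.03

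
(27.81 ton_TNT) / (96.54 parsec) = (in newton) 3.906e-08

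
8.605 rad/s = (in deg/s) 493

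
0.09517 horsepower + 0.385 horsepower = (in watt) 358.1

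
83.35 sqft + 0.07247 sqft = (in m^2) 7.75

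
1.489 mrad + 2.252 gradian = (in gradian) 2.347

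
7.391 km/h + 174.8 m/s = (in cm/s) 1.769e+04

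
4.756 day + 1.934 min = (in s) 4.11e+05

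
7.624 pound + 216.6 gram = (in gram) 3675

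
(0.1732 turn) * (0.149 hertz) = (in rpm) 1.548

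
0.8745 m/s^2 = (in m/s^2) 0.8745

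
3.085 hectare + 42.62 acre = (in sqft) 2.189e+06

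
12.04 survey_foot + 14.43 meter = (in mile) 0.01125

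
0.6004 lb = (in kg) 0.2723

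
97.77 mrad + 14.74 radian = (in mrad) 1.484e+04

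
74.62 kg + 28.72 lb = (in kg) 87.65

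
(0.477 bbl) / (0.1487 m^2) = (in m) 0.51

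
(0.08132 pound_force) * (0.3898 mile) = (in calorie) 54.24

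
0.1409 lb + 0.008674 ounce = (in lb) 0.1414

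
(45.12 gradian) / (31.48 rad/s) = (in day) 2.606e-07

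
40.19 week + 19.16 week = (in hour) 9971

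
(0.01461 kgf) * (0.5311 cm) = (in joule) 0.0007609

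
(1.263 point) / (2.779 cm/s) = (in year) 5.084e-10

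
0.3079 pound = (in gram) 139.7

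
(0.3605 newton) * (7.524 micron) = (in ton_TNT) 6.483e-16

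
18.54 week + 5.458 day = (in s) 1.168e+07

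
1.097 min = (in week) 0.0001088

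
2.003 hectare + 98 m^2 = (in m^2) 2.013e+04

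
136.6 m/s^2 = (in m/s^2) 136.6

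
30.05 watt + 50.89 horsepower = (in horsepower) 50.93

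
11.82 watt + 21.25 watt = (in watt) 33.07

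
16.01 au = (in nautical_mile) 1.293e+09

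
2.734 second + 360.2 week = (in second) 2.178e+08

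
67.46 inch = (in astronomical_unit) 1.145e-11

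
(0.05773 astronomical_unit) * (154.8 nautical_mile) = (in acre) 6.118e+11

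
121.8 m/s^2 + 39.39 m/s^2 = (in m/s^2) 161.2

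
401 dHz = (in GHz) 4.01e-08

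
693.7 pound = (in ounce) 1.11e+04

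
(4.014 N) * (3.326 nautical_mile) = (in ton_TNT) 5.909e-06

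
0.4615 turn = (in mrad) 2900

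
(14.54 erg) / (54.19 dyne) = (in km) 2.683e-06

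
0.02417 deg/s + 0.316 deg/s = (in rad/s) 0.005937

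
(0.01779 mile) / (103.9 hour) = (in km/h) 0.0002756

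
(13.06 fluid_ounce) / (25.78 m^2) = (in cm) 0.001498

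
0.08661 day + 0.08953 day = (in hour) 4.227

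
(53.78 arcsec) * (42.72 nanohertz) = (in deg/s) 6.382e-10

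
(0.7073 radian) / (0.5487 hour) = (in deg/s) 0.02052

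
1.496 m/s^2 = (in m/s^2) 1.496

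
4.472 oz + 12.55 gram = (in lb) 0.3072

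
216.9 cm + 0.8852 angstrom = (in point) 6148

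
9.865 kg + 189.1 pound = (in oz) 3374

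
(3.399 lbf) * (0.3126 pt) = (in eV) 1.041e+16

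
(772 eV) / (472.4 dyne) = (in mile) 1.627e-17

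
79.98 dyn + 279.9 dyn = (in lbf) 0.000809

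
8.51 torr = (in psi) 0.1646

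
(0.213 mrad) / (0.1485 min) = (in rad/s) 2.391e-05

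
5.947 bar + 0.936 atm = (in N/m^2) 6.895e+05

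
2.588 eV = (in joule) 4.146e-19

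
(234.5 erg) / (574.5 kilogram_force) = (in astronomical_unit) 2.782e-20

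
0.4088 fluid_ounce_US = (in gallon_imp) 0.002659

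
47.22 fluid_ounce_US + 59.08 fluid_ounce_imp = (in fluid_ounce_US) 104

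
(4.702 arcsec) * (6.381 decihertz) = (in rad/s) 1.455e-05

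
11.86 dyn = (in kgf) 1.209e-05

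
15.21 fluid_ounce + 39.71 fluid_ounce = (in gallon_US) 0.4291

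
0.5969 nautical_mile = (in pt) 3.134e+06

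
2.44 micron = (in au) 1.631e-17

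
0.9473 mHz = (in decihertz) 0.009473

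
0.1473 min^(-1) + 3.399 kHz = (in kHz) 3.399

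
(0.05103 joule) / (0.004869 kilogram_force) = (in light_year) 1.13e-16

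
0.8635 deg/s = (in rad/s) 0.01507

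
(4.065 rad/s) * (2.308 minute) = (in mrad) 5.629e+05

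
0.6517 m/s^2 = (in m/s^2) 0.6517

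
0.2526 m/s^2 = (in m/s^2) 0.2526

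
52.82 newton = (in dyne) 5.282e+06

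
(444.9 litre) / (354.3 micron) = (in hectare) 0.1256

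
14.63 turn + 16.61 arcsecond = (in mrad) 9.192e+04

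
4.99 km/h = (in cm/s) 138.6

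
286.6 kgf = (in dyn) 2.811e+08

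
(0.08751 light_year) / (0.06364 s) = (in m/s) 1.301e+16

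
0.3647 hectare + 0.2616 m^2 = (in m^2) 3647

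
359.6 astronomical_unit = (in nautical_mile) 2.905e+10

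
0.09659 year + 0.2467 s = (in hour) 846.1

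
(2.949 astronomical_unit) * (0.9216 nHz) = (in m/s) 406.6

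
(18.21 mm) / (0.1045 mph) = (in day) 4.512e-06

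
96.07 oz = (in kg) 2.724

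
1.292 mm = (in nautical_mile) 6.976e-07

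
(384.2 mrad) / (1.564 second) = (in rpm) 2.346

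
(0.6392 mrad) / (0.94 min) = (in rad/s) 1.133e-05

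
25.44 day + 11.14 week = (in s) 8.935e+06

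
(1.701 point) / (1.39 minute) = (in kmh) 2.59e-05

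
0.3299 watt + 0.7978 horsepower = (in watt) 595.2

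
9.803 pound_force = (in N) 43.61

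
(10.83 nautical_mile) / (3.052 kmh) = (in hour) 6.572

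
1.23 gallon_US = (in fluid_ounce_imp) 163.9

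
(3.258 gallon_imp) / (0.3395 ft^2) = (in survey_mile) 0.0002918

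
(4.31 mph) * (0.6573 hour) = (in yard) 4986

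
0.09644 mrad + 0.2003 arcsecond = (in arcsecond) 20.09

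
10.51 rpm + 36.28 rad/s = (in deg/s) 2142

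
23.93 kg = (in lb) 52.76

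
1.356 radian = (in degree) 77.69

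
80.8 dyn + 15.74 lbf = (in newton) 70.02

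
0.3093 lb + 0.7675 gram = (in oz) 4.976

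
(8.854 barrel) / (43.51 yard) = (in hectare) 3.538e-06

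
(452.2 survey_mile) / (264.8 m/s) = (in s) 2748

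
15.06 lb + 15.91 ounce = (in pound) 16.05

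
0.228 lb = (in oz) 3.648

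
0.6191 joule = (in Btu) 0.0005868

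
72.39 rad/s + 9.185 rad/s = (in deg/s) 4674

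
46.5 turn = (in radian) 292.2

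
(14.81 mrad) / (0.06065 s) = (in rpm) 2.332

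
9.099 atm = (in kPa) 922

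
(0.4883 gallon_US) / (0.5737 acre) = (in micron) 0.7962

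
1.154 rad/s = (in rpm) 11.02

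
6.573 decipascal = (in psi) 9.533e-05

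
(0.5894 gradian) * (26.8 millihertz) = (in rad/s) 0.0002481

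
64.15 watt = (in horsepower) 0.08603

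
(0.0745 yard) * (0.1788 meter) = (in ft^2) 0.1311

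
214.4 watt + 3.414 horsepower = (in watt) 2760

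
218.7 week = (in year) 4.194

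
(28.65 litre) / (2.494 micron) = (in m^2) 1.149e+04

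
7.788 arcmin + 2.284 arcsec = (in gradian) 0.1449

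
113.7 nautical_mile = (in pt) 5.969e+08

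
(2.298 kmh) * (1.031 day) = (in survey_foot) 1.866e+05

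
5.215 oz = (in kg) 0.1478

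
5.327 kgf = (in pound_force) 11.74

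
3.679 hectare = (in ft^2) 3.96e+05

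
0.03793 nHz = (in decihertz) 3.793e-10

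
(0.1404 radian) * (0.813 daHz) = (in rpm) 10.9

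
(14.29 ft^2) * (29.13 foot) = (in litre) 1.179e+04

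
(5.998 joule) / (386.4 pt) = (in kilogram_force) 4.487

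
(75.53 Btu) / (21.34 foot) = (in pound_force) 2754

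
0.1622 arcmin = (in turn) 7.509e-06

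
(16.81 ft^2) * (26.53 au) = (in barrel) 3.899e+13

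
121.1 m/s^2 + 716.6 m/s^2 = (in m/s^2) 837.7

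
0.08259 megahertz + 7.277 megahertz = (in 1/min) 4.416e+08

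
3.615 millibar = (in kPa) 0.3615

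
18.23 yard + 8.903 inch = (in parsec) 5.476e-16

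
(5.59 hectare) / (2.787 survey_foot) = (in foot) 2.159e+05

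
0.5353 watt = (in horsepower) 0.0007178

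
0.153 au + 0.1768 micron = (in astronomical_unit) 0.153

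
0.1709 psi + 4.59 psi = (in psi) 4.761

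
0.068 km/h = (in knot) 0.03672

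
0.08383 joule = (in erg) 8.383e+05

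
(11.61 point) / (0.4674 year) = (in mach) 8.161e-13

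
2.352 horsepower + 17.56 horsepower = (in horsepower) 19.91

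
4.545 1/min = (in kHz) 7.575e-05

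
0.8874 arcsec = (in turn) 6.847e-07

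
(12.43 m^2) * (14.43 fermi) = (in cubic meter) 1.794e-13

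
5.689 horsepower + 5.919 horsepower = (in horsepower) 11.61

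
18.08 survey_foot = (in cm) 551.1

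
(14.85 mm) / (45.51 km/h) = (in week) 1.942e-09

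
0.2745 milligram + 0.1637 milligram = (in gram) 0.0004382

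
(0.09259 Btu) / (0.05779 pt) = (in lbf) 1.077e+06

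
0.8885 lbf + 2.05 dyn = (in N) 3.952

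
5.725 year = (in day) 2090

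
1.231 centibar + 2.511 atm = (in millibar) 2557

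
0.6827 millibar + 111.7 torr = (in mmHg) 112.2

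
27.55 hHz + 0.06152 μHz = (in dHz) 2.755e+04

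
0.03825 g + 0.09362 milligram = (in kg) 3.834e-05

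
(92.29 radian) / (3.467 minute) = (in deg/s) 25.42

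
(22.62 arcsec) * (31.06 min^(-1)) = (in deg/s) 0.003253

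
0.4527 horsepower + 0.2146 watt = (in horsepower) 0.453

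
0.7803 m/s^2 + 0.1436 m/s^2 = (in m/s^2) 0.9239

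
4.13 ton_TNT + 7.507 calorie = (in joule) 1.728e+10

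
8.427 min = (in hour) 0.1404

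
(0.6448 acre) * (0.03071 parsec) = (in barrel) 1.555e+19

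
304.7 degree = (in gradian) 338.6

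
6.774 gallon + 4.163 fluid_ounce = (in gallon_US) 6.807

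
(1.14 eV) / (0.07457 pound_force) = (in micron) 5.506e-13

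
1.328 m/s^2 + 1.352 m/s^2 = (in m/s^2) 2.68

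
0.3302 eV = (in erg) 5.29e-13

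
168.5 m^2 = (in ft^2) 1814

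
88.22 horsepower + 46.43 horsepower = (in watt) 1.004e+05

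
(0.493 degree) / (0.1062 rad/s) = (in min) 0.00135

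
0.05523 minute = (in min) 0.05523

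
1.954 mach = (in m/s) 665.3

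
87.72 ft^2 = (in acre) 0.002014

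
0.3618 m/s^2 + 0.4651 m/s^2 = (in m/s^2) 0.8269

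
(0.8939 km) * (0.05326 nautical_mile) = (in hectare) 8.817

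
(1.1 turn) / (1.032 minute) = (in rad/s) 0.1116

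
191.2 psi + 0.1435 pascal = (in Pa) 1.318e+06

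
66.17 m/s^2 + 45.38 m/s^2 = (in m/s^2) 111.6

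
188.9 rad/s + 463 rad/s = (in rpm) 6225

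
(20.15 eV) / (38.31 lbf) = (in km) 1.894e-23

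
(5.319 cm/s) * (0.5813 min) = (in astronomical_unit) 1.24e-11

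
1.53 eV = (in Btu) 2.323e-22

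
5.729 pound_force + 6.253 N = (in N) 31.74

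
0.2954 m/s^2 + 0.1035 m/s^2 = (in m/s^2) 0.3989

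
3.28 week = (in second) 1.984e+06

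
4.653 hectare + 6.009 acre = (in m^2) 7.085e+04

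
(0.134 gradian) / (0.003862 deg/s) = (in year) 9.902e-07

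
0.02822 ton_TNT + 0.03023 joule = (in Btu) 1.119e+05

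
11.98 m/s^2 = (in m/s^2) 11.98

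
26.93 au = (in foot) 1.322e+13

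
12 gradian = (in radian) 0.1885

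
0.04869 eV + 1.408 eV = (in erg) 2.334e-12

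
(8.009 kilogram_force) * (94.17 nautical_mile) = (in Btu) 1.298e+04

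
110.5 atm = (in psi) 1624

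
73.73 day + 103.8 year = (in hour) 9.111e+05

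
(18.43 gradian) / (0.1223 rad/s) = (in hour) 0.0006575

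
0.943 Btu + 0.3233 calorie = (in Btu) 0.9443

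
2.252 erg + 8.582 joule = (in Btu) 0.008134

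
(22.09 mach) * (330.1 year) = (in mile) 4.865e+10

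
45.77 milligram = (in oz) 0.001614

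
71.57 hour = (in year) 0.00817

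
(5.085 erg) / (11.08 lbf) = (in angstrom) 103.2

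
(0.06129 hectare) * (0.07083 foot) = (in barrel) 83.23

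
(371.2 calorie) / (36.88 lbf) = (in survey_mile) 0.005883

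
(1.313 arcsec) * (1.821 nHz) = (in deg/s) 6.642e-13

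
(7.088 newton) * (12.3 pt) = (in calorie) 0.007351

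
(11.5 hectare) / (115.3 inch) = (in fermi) 3.927e+19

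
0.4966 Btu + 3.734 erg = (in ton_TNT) 1.252e-07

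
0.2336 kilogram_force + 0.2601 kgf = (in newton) 4.842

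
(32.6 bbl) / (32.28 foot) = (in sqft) 5.67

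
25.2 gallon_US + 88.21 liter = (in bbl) 1.155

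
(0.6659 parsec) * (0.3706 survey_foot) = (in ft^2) 2.498e+16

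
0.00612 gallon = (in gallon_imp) 0.005096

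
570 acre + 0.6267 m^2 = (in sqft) 2.483e+07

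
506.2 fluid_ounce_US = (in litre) 14.97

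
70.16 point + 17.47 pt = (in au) 2.066e-13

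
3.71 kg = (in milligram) 3.71e+06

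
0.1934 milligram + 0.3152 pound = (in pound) 0.3152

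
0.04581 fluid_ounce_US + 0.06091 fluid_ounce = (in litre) 0.003156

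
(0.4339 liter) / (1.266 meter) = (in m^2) 0.0003427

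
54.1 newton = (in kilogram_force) 5.517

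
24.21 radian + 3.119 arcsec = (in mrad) 2.421e+04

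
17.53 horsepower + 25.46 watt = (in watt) 1.31e+04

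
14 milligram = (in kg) 1.4e-05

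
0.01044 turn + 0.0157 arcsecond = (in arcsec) 1.353e+04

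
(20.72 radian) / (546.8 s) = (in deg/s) 2.171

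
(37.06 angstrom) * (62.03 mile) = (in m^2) 0.00037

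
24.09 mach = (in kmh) 2.953e+04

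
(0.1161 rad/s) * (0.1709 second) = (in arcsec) 4093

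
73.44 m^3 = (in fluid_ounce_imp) 2.585e+06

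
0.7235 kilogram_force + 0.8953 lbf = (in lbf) 2.49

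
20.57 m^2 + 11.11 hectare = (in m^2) 1.111e+05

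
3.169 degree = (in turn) 0.008803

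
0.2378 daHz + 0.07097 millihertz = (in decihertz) 23.78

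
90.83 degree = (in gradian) 100.9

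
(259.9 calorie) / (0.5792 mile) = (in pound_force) 0.2623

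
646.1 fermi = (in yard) 7.066e-13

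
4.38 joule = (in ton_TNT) 1.047e-09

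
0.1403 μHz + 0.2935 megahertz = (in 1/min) 1.761e+07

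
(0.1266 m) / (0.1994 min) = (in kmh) 0.03809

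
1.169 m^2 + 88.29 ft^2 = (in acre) 0.002316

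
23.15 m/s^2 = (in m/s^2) 23.15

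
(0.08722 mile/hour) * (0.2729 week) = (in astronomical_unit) 4.302e-08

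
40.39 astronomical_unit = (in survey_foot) 1.982e+13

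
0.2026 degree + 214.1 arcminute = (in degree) 3.771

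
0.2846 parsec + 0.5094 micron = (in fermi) 8.782e+30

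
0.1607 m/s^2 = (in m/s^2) 0.1607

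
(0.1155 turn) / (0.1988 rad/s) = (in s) 3.65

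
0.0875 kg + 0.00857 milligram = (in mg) 8.75e+04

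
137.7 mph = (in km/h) 221.6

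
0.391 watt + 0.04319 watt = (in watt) 0.4342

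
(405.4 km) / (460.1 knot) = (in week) 0.002832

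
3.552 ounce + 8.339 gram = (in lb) 0.2404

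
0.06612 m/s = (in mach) 0.0001942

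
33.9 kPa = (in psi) 4.917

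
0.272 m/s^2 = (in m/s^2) 0.272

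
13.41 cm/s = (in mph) 0.3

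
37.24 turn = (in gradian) 1.49e+04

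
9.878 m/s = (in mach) 0.02901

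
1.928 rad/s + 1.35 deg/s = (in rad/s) 1.952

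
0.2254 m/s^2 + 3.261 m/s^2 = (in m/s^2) 3.486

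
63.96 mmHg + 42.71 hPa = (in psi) 1.856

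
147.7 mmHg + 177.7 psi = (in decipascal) 1.245e+07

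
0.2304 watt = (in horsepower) 0.000309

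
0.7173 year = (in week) 37.4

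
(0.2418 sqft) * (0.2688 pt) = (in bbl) 1.34e-05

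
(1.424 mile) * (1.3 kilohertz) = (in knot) 5.791e+06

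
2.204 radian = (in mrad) 2204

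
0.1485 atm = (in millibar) 150.5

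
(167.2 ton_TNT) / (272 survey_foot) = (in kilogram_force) 8.604e+08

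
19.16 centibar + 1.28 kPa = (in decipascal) 2.044e+05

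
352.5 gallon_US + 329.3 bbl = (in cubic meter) 53.69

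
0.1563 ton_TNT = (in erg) 6.54e+15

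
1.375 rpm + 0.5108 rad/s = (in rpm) 6.253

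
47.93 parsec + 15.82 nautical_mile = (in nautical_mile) 7.986e+14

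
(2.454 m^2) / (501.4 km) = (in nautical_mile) 2.643e-09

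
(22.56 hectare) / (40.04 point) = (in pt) 4.527e+10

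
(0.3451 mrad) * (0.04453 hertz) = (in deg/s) 0.0008805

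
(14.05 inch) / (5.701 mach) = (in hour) 5.107e-08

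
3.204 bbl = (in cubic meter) 0.5094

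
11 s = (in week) 1.819e-05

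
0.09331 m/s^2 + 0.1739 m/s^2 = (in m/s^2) 0.2672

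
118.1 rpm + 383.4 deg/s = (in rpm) 182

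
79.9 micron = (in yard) 8.738e-05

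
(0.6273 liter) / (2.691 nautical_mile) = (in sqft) 1.355e-06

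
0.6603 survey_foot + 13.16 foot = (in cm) 421.2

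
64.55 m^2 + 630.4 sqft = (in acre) 0.03042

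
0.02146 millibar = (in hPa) 0.02146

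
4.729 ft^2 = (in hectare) 4.393e-05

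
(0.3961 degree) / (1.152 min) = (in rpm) 0.0009551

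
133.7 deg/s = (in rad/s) 2.334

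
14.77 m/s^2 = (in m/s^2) 14.77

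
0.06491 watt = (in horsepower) 8.705e-05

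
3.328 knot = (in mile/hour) 3.83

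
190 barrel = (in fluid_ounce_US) 1.021e+06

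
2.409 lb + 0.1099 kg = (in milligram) 1.203e+06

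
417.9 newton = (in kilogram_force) 42.61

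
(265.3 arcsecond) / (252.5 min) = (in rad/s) 8.49e-08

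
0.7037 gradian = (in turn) 0.001759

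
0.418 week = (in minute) 4213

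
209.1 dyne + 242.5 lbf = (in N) 1079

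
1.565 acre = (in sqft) 6.817e+04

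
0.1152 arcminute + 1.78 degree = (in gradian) 1.98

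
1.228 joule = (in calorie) 0.2935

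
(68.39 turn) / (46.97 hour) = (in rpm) 0.02427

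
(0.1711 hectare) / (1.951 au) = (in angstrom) 58.62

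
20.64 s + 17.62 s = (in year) 1.213e-06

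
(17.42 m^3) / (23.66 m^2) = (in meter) 0.7363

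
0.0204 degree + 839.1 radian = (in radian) 839.1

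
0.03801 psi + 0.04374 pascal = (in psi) 0.03802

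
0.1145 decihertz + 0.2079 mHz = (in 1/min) 0.6995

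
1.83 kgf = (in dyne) 1.795e+06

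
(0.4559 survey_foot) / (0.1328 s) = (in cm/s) 104.6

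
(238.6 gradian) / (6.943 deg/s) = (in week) 5.114e-05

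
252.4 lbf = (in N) 1123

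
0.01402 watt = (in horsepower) 1.88e-05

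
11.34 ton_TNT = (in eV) 2.961e+29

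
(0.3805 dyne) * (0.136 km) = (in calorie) 0.0001237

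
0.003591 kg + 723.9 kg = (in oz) 2.553e+04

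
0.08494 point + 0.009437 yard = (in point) 24.55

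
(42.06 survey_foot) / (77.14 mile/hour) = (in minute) 0.006196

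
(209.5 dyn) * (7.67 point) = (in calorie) 1.355e-06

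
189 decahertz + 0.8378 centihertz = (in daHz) 189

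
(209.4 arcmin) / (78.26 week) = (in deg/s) 7.374e-08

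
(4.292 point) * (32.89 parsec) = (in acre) 3.797e+11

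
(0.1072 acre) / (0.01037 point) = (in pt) 3.361e+11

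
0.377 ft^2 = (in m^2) 0.03502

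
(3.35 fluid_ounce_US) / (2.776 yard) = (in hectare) 3.903e-09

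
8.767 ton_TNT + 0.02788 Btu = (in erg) 3.668e+17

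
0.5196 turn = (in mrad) 3265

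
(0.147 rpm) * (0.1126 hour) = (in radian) 6.24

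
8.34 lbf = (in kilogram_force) 3.783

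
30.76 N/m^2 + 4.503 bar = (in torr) 3378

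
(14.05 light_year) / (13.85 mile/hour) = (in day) 2.485e+11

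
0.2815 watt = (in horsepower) 0.0003775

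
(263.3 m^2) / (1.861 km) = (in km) 0.0001415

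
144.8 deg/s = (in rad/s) 2.527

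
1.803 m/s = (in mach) 0.005295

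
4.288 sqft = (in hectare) 3.984e-05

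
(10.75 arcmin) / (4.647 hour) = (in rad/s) 1.869e-07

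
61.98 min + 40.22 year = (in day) 1.468e+04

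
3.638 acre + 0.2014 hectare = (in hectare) 1.674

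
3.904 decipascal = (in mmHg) 0.002928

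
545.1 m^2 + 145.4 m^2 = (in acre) 0.1706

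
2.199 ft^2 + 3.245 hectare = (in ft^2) 3.493e+05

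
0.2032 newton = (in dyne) 2.032e+04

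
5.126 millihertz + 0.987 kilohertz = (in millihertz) 9.87e+05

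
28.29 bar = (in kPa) 2829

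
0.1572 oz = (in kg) 0.004457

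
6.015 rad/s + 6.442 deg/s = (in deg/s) 351.1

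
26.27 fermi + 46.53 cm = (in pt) 1319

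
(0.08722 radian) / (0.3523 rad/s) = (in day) 2.865e-06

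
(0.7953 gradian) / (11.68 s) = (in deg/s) 0.06128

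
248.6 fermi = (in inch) 9.787e-12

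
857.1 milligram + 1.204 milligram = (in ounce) 0.03028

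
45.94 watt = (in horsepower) 0.06161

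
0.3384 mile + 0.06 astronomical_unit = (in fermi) 8.976e+24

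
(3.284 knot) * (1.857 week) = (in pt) 5.379e+09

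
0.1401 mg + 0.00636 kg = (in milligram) 6360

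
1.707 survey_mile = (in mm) 2.747e+06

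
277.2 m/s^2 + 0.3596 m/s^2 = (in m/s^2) 277.6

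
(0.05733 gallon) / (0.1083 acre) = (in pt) 0.001404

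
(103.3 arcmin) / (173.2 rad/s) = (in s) 0.0001735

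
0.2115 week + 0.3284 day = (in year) 0.004956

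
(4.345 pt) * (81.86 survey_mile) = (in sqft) 2174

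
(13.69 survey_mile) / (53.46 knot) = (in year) 2.54e-05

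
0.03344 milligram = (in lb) 7.372e-08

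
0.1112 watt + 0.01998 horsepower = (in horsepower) 0.02013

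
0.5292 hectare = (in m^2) 5292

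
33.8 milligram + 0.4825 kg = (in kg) 0.4825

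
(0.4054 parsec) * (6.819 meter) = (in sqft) 9.182e+17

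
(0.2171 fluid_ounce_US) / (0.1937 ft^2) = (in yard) 0.0003902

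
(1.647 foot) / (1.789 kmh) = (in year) 3.203e-08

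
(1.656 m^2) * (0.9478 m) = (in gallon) 414.6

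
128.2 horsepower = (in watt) 9.56e+04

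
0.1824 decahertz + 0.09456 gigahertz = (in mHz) 9.456e+10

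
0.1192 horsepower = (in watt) 88.89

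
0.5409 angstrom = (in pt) 1.533e-07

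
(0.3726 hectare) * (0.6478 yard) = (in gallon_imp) 4.855e+05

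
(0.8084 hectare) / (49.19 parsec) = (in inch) 2.097e-13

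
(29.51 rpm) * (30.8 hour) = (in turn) 5.453e+04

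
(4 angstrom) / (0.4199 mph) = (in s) 2.131e-09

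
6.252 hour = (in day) 0.2605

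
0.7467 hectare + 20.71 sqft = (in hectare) 0.7469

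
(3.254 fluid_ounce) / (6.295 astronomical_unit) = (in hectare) 1.022e-20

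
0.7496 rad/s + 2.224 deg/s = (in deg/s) 45.17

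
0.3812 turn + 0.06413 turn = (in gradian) 178.1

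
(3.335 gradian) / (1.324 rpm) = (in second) 0.3778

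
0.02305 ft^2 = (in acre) 5.292e-07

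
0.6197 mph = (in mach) 0.0008136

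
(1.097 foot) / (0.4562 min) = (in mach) 3.588e-05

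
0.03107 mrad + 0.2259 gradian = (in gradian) 0.2279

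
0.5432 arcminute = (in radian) 0.000158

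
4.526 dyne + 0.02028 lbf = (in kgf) 0.009203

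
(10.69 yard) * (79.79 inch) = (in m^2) 19.81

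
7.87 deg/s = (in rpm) 1.312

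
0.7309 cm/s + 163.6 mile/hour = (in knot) 142.2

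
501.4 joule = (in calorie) 119.8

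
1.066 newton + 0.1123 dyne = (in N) 1.066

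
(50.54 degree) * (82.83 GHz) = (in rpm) 6.977e+11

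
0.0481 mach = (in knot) 31.84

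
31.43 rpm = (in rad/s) 3.291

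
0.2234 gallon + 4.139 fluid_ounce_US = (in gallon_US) 0.2557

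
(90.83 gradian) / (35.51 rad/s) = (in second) 0.04018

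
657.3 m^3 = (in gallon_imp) 1.446e+05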